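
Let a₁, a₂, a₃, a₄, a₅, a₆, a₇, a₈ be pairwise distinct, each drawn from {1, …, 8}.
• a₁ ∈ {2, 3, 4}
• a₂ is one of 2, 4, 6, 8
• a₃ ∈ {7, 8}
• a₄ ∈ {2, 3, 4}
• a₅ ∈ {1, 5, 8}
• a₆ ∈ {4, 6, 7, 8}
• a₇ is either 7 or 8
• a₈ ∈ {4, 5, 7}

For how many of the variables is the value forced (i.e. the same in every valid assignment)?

The 8 variables draw from only 8 values {1, 2, 3, 4, 5, 6, 7, 8}, so each is used; only a₅ can be 1, hence a₅ = 1.
The 7 still-open variables draw from only 7 values {2, 3, 4, 5, 6, 7, 8}, so each is used; only a₈ can be 5, hence a₈ = 5.
a₃ and a₇ share exactly the 2 values {7, 8}; by pigeonhole those values go to them, so strike 7, 8 from a₂, a₆.
Determined: a₅=1, a₈=5. The other variables each still have more than one consistent value. That makes 2.

2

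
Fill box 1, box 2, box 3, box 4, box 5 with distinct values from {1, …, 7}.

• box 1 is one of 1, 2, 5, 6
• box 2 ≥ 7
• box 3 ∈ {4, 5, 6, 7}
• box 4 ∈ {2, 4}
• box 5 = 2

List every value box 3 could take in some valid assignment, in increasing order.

5, 6

box 2's domain is down to {7}, so box 2 = 7. Strike 7 from box 3.
That leaves box 5 = 2. Eliminate 2 elsewhere: box 1, box 4.
box 4's domain is down to {4}, so box 4 = 4. So box 3 can't be 4.
No further eliminations apply; box 3 can still be any of 5, 6.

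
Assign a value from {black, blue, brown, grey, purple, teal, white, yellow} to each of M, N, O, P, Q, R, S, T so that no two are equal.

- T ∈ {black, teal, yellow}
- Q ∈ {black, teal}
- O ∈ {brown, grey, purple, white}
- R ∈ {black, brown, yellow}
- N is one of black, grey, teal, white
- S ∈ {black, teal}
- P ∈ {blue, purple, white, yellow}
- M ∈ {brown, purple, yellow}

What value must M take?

Among the 8 variables, blue fits only P (and all 8 values in {black, blue, brown, grey, purple, teal, white, yellow} must be used), so P = blue.
Q and S between them cover only {black, teal} — a naked pair. Remove those values from N, R, T.
T has just one choice, so T = yellow. So M, R can't be yellow.
R must be brown (only option left). Strike brown from M, O.
So M = purple.

purple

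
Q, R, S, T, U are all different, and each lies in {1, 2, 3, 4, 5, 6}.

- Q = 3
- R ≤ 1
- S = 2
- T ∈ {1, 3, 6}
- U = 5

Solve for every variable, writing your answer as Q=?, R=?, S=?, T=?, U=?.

Q=3, R=1, S=2, T=6, U=5

Q must be 3 (only option left). Remove 3 from T.
R's domain is down to {1}, so R = 1. So T can't be 1.
That leaves S = 2.
T must be 6 (only option left).
U's domain is down to {5}, so U = 5.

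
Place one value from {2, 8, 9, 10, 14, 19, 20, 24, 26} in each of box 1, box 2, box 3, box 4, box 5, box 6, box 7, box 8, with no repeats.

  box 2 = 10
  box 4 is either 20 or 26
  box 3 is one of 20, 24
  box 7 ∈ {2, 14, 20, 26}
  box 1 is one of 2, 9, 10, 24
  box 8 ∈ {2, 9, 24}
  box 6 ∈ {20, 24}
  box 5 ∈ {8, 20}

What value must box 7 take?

box 2 must be 10 (only option left). Strike 10 from box 1.
The 7 still-open variables draw from only 7 values {2, 8, 9, 14, 20, 24, 26}, so each is used; only box 5 can be 8, hence box 5 = 8.
The 6 still-open variables together cover exactly {2, 9, 14, 20, 24, 26} — 6 values for 6 variables — and 14 appears only in box 7's list, so box 7 = 14.

14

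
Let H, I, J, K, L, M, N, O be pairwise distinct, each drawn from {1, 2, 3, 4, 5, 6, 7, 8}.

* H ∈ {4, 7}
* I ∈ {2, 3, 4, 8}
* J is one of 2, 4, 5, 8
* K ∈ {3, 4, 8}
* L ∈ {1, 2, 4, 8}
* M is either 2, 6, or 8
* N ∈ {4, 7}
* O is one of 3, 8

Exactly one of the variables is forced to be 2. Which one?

Among the 8 variables, 1 fits only L (and all 8 values in {1, 2, 3, 4, 5, 6, 7, 8} must be used), so L = 1.
The 7 still-open variables together cover exactly {2, 3, 4, 5, 6, 7, 8} — 7 values for 7 variables — and 5 appears only in J's list, so J = 5.
The 6 still-open variables together cover exactly {2, 3, 4, 6, 7, 8} — 6 values for 6 variables — and 6 appears only in M's list, so M = 6.
Among the 5 still-open variables, 2 fits only I (and all 5 values in {2, 3, 4, 7, 8} must be used), so I = 2.

I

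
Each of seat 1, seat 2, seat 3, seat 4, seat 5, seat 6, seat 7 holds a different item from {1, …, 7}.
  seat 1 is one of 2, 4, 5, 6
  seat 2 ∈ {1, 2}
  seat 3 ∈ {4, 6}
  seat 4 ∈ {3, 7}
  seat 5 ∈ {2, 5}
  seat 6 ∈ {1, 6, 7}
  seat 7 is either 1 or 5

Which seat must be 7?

seat 6

The 7 variables draw from only 7 values {1, 2, 3, 4, 5, 6, 7}, so each is used; only seat 4 can be 3, hence seat 4 = 3.
Among the 6 still-open variables, 7 fits only seat 6 (and all 6 values in {1, 2, 4, 5, 6, 7} must be used), so seat 6 = 7.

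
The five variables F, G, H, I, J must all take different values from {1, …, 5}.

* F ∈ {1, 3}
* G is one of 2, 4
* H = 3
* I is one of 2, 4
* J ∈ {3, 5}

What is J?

H must be 3 (only option left). So F, J can't be 3.
So J = 5.

5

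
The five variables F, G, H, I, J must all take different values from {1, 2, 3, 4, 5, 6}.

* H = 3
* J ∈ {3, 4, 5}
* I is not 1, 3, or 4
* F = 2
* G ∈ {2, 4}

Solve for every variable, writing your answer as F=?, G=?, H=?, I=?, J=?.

F's domain is down to {2}, so F = 2. Remove 2 from G, I.
That leaves G = 4. Eliminate 4 elsewhere: J.
H has just one choice, so H = 3. So J can't be 3.
J's domain is down to {5}, so J = 5. Strike 5 from I.
That leaves I = 6.

F=2, G=4, H=3, I=6, J=5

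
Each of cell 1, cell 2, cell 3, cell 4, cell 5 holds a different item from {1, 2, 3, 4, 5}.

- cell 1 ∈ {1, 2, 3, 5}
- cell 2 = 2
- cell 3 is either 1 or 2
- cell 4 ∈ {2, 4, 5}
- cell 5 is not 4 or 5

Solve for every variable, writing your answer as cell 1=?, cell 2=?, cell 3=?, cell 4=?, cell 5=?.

cell 1=5, cell 2=2, cell 3=1, cell 4=4, cell 5=3

cell 2 has just one choice, so cell 2 = 2. Eliminate 2 elsewhere: cell 1, cell 3, cell 4, cell 5.
That leaves cell 3 = 1. Strike 1 from cell 1, cell 5.
That leaves cell 5 = 3. Remove 3 from cell 1.
cell 1's domain is down to {5}, so cell 1 = 5. Eliminate 5 elsewhere: cell 4.
cell 4 must be 4 (only option left).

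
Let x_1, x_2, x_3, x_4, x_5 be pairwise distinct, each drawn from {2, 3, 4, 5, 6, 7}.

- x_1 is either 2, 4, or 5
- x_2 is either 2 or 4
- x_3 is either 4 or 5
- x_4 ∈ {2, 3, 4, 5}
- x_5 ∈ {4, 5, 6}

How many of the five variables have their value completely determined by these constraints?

2

Among the 5 variables, 3 fits only x_4 (and all 5 values in {2, 3, 4, 5, 6} must be used), so x_4 = 3.
The 4 still-open variables draw from only 4 values {2, 4, 5, 6}, so each is used; only x_5 can be 6, hence x_5 = 6.
Determined: x_4=3, x_5=6. The other variables each still have more than one consistent value. That makes 2.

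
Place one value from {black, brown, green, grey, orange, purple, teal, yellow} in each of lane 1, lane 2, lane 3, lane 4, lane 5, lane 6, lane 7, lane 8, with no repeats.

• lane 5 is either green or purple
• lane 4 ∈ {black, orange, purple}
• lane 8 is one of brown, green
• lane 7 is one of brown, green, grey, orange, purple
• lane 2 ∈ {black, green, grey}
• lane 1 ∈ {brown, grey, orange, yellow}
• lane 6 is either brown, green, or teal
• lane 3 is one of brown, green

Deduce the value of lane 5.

The 8 variables together cover exactly {black, brown, green, grey, orange, purple, teal, yellow} — 8 values for 8 variables — and teal appears only in lane 6's list, so lane 6 = teal.
The 7 still-open variables draw from only 7 values {black, brown, green, grey, orange, purple, yellow}, so each is used; only lane 1 can be yellow, hence lane 1 = yellow.
lane 3 and lane 8 share exactly the 2 values {brown, green}; by pigeonhole those values go to them, so strike brown, green from lane 2, lane 5, lane 7.
So lane 5 = purple.

purple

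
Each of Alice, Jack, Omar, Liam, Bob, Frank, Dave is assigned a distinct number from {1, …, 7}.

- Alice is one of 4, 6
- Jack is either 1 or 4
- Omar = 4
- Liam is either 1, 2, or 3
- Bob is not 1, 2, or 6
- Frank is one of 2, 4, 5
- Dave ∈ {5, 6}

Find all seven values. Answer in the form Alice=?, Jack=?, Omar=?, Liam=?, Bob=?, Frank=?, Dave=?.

Alice=6, Jack=1, Omar=4, Liam=3, Bob=7, Frank=2, Dave=5

Omar's domain is down to {4}, so Omar = 4. Strike 4 from Alice, Jack, Bob, Frank.
Alice must be 6 (only option left). So Dave can't be 6.
Jack must be 1 (only option left). Remove 1 from Liam.
Dave must be 5 (only option left). Eliminate 5 elsewhere: Bob, Frank.
Frank has just one choice, so Frank = 2. So Liam can't be 2.
Liam's domain is down to {3}, so Liam = 3. Remove 3 from Bob.
Bob must be 7 (only option left).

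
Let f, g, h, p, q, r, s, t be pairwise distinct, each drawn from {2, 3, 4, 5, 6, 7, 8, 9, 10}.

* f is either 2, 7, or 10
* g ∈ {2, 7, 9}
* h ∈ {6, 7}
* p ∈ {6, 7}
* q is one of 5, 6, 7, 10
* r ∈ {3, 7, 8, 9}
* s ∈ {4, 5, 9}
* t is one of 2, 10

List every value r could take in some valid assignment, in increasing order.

The 2 variables h and p are confined to {6, 7}, which locks those values in; drop them from f, g, q, r.
f and t share exactly the 2 values {2, 10}; by pigeonhole those values go to them, so strike 2, 10 from g, q.
That leaves g = 9. So r, s can't be 9.
q's domain is down to {5}, so q = 5. Strike 5 from s.
s must be 4 (only option left).
No further eliminations apply; r can still be any of 3, 8.

3, 8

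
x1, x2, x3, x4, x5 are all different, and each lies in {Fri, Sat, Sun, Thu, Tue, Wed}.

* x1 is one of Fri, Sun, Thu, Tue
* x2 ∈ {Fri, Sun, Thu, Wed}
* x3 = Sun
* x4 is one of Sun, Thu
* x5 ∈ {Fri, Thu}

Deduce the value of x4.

Thu

x3 has just one choice, so x3 = Sun. Remove Sun from x1, x2, x4.
So x4 = Thu.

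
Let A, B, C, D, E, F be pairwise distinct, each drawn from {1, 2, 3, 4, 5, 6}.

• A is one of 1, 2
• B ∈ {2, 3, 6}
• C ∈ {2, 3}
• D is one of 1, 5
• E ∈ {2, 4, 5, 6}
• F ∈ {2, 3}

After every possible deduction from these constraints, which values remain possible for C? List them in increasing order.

Among the 6 variables, 4 fits only E (and all 6 values in {1, 2, 3, 4, 5, 6} must be used), so E = 4.
Among the 5 still-open variables, 5 fits only D (and all 5 values in {1, 2, 3, 5, 6} must be used), so D = 5.
Among the 4 still-open variables, 1 fits only A (and all 4 values in {1, 2, 3, 6} must be used), so A = 1.
The 3 still-open variables draw from only 3 values {2, 3, 6}, so each is used; only B can be 6, hence B = 6.
No further eliminations apply; C can still be any of 2, 3.

2, 3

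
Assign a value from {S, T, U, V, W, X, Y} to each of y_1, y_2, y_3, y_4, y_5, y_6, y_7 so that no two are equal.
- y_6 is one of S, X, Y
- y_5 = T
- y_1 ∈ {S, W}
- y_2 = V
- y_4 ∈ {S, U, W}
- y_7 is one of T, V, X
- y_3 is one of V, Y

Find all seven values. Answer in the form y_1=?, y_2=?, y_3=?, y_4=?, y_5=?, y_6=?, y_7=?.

y_1=W, y_2=V, y_3=Y, y_4=U, y_5=T, y_6=S, y_7=X

y_2 has just one choice, so y_2 = V. Strike V from y_3, y_7.
y_3 must be Y (only option left). Remove Y from y_6.
y_5 has just one choice, so y_5 = T. So y_7 can't be T.
y_7 has just one choice, so y_7 = X. So y_6 can't be X.
That leaves y_6 = S. Strike S from y_1, y_4.
y_1 has just one choice, so y_1 = W. Strike W from y_4.
y_4's domain is down to {U}, so y_4 = U.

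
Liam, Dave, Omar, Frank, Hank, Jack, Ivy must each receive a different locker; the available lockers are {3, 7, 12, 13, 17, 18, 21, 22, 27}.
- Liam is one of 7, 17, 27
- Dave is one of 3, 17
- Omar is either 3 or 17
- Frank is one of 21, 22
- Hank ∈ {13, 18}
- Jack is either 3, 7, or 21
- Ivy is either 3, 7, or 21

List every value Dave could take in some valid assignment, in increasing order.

Dave and Omar between them cover only {3, 17} — a naked pair. Remove those values from Liam, Jack, Ivy.
Jack and Ivy share exactly the 2 values {7, 21}; by pigeonhole those values go to them, so strike 7, 21 from Liam, Frank.
Liam's domain is down to {27}, so Liam = 27.
That leaves Frank = 22.
No further eliminations apply; Dave can still be any of 3, 17.

3, 17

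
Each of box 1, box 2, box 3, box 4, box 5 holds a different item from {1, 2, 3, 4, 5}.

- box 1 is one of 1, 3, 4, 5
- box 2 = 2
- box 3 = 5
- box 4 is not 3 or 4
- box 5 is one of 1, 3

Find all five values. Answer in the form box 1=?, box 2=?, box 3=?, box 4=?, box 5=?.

box 1=4, box 2=2, box 3=5, box 4=1, box 5=3

box 2's domain is down to {2}, so box 2 = 2. Strike 2 from box 4.
That leaves box 3 = 5. Remove 5 from box 1, box 4.
box 4's domain is down to {1}, so box 4 = 1. So box 1, box 5 can't be 1.
box 5's domain is down to {3}, so box 5 = 3. Remove 3 from box 1.
box 1 must be 4 (only option left).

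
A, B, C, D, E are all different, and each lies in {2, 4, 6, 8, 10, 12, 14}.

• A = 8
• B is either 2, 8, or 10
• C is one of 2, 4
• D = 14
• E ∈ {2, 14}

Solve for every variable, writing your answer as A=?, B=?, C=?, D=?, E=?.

A=8, B=10, C=4, D=14, E=2

A's domain is down to {8}, so A = 8. Strike 8 from B.
D's domain is down to {14}, so D = 14. So E can't be 14.
E must be 2 (only option left). Strike 2 from B, C.
B's domain is down to {10}, so B = 10.
C must be 4 (only option left).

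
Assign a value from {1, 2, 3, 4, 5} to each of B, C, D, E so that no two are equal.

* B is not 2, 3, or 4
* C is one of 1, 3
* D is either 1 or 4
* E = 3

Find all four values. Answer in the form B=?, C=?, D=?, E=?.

E has just one choice, so E = 3. Remove 3 from C.
That leaves C = 1. Eliminate 1 elsewhere: B, D.
D has just one choice, so D = 4.
That leaves B = 5.

B=5, C=1, D=4, E=3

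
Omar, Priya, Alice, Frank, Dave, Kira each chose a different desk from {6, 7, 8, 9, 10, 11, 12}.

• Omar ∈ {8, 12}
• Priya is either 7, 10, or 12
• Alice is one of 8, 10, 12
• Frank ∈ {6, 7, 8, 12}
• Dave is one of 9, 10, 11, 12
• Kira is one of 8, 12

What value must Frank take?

6

Omar and Kira share exactly the 2 values {8, 12}; by pigeonhole those values go to them, so strike 8, 12 from Priya, Alice, Frank, Dave.
That leaves Alice = 10. Eliminate 10 elsewhere: Priya, Dave.
Priya's domain is down to {7}, so Priya = 7. Strike 7 from Frank.
So Frank = 6.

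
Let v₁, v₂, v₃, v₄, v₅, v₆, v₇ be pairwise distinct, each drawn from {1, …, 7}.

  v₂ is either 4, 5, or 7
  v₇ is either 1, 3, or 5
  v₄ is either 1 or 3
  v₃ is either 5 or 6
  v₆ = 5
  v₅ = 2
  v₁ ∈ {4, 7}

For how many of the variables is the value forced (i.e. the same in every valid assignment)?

3

v₅'s domain is down to {2}, so v₅ = 2.
That leaves v₆ = 5. Strike 5 from v₂, v₃, v₇.
v₃ must be 6 (only option left).
Determined: v₃=6, v₅=2, v₆=5. The other variables each still have more than one consistent value. That makes 3.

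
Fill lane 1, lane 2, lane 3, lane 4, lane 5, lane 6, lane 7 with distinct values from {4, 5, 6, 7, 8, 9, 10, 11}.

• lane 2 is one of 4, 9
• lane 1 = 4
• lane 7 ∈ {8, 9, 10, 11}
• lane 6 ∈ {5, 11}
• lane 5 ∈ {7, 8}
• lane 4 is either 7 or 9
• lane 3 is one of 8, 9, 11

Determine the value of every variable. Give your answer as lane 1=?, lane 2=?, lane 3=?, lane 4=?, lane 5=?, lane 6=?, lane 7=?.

lane 1=4, lane 2=9, lane 3=11, lane 4=7, lane 5=8, lane 6=5, lane 7=10

lane 1 must be 4 (only option left). Strike 4 from lane 2.
lane 2 has just one choice, so lane 2 = 9. So lane 3, lane 4, lane 7 can't be 9.
lane 4 must be 7 (only option left). So lane 5 can't be 7.
That leaves lane 5 = 8. Strike 8 from lane 3, lane 7.
lane 3's domain is down to {11}, so lane 3 = 11. Strike 11 from lane 6, lane 7.
lane 6 has just one choice, so lane 6 = 5.
That leaves lane 7 = 10.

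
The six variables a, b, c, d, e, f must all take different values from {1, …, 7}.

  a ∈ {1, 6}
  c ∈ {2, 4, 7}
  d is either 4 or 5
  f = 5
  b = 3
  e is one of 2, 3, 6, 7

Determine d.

b has just one choice, so b = 3. Eliminate 3 elsewhere: e.
f's domain is down to {5}, so f = 5. Remove 5 from d.
So d = 4.

4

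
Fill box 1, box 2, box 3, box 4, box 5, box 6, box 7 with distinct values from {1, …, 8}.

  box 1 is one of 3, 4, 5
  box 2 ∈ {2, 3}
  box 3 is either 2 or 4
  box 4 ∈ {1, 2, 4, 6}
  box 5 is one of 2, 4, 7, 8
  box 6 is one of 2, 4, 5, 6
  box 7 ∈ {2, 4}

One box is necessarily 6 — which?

box 3 and box 7 between them cover only {2, 4} — a naked pair. Remove those values from box 1, box 2, box 4, box 5, box 6.
box 2 has just one choice, so box 2 = 3. Eliminate 3 elsewhere: box 1.
That leaves box 1 = 5. So box 6 can't be 5.

box 6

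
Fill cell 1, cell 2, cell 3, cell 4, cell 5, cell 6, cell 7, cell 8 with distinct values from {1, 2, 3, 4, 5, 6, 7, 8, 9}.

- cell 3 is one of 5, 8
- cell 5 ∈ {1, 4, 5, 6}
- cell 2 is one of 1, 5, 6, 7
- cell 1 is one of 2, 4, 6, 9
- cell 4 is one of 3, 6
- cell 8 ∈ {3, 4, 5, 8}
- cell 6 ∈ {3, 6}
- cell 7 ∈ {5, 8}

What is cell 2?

7

cell 3 and cell 7 between them cover only {5, 8} — a naked pair. Remove those values from cell 2, cell 5, cell 8.
cell 4 and cell 6 share exactly the 2 values {3, 6}; by pigeonhole those values go to them, so strike 3, 6 from cell 1, cell 2, cell 5, cell 8.
That leaves cell 8 = 4. So cell 1, cell 5 can't be 4.
That leaves cell 5 = 1. So cell 2 can't be 1.
So cell 2 = 7.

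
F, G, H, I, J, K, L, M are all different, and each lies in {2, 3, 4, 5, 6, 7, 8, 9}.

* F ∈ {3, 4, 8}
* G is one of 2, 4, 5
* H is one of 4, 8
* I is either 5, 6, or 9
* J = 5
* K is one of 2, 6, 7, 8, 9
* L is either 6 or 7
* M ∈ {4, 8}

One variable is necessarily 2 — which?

J has just one choice, so J = 5. So G, I can't be 5.
The 7 still-open variables draw from only 7 values {2, 3, 4, 6, 7, 8, 9}, so each is used; only F can be 3, hence F = 3.
The 2 variables H and M are confined to {4, 8}, which locks those values in; drop them from G, K.
So 2 goes to G.

G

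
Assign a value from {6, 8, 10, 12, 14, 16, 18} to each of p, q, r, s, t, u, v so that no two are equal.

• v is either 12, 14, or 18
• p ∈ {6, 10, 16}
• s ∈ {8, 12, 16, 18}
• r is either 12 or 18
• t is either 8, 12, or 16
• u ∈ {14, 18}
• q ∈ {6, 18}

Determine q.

The 7 variables draw from only 7 values {6, 8, 10, 12, 14, 16, 18}, so each is used; only p can be 10, hence p = 10.
Among the 6 still-open variables, 6 fits only q (and all 6 values in {6, 8, 12, 14, 16, 18} must be used), so q = 6.

6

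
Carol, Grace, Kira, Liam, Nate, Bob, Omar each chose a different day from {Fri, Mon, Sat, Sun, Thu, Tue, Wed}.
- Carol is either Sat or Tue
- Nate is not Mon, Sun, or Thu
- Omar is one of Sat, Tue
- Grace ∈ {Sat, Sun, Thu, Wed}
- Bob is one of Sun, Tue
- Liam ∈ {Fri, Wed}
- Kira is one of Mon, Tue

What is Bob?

Among the 7 variables, Mon fits only Kira (and all 7 values in {Fri, Mon, Sat, Sun, Thu, Tue, Wed} must be used), so Kira = Mon.
Among the 6 still-open variables, Thu fits only Grace (and all 6 values in {Fri, Sat, Sun, Thu, Tue, Wed} must be used), so Grace = Thu.
The 5 still-open variables draw from only 5 values {Fri, Sat, Sun, Tue, Wed}, so each is used; only Bob can be Sun, hence Bob = Sun.

Sun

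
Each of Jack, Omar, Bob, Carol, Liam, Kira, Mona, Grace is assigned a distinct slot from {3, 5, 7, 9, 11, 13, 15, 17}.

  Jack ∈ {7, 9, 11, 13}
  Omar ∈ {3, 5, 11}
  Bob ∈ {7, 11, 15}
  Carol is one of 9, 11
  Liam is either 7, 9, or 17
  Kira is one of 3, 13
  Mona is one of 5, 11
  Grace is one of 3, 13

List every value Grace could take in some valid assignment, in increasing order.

The 8 variables together cover exactly {3, 5, 7, 9, 11, 13, 15, 17} — 8 values for 8 variables — and 15 appears only in Bob's list, so Bob = 15.
Among the 7 still-open variables, 17 fits only Liam (and all 7 values in {3, 5, 7, 9, 11, 13, 17} must be used), so Liam = 17.
The 6 still-open variables draw from only 6 values {3, 5, 7, 9, 11, 13}, so each is used; only Jack can be 7, hence Jack = 7.
Among the 5 still-open variables, 9 fits only Carol (and all 5 values in {3, 5, 9, 11, 13} must be used), so Carol = 9.
The 2 variables Kira and Grace are confined to {3, 13}, which locks those values in; drop them from Omar.
No further eliminations apply; Grace can still be any of 3, 13.

3, 13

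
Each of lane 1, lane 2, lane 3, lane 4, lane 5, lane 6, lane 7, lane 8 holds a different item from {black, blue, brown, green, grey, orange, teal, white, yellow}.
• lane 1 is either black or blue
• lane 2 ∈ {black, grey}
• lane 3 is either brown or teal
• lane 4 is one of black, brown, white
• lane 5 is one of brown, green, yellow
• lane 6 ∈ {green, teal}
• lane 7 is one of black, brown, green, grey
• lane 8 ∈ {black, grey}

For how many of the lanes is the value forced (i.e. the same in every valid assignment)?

3

The 8 variables together cover exactly {black, blue, brown, green, grey, teal, white, yellow} — 8 values for 8 variables — and blue appears only in lane 1's list, so lane 1 = blue.
Among the 7 still-open variables, white fits only lane 4 (and all 7 values in {black, brown, green, grey, teal, white, yellow} must be used), so lane 4 = white.
The 6 still-open variables together cover exactly {black, brown, green, grey, teal, yellow} — 6 values for 6 variables — and yellow appears only in lane 5's list, so lane 5 = yellow.
lane 2 and lane 8 share exactly the 2 values {black, grey}; by pigeonhole those values go to them, so strike black, grey from lane 7.
Determined: lane 1=blue, lane 4=white, lane 5=yellow. The other lanes each still have more than one consistent value. That makes 3.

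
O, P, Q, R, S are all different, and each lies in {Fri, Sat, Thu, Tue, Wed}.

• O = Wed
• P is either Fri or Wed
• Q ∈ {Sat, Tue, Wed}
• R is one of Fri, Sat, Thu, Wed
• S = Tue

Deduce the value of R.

O must be Wed (only option left). Eliminate Wed elsewhere: P, Q, R.
P must be Fri (only option left). Eliminate Fri elsewhere: R.
S has just one choice, so S = Tue. Eliminate Tue elsewhere: Q.
Q must be Sat (only option left). Strike Sat from R.
So R = Thu.

Thu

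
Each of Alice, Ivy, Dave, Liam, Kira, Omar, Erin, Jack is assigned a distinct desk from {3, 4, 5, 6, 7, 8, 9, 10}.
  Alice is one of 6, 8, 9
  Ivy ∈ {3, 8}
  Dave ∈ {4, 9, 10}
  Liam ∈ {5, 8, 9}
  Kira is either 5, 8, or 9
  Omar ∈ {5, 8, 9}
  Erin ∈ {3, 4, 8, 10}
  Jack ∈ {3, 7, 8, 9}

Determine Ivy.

3

The 8 variables draw from only 8 values {3, 4, 5, 6, 7, 8, 9, 10}, so each is used; only Alice can be 6, hence Alice = 6.
The 7 still-open variables together cover exactly {3, 4, 5, 7, 8, 9, 10} — 7 values for 7 variables — and 7 appears only in Jack's list, so Jack = 7.
Liam, Kira, Omar between them cover only {5, 8, 9} — a naked triple. Remove those values from Ivy, Dave, Erin.
So Ivy = 3.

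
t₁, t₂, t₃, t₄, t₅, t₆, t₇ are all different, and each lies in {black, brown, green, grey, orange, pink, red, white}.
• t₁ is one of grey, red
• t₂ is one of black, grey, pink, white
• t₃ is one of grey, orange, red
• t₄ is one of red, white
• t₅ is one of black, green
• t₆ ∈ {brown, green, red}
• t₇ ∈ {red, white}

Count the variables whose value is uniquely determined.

t₄ and t₇ share exactly the 2 values {red, white}; by pigeonhole those values go to them, so strike red, white from t₁, t₂, t₃, t₆.
t₁ must be grey (only option left). Strike grey from t₂, t₃.
t₃ must be orange (only option left).
Determined: t₁=grey, t₃=orange. The other variables each still have more than one consistent value. That makes 2.

2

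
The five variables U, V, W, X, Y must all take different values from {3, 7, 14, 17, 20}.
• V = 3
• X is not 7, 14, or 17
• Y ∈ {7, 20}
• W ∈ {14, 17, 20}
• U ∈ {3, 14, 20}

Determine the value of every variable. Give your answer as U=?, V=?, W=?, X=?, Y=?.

U=14, V=3, W=17, X=20, Y=7

V must be 3 (only option left). Strike 3 from U, X.
X must be 20 (only option left). Strike 20 from U, W, Y.
Y must be 7 (only option left).
U's domain is down to {14}, so U = 14. Strike 14 from W.
That leaves W = 17.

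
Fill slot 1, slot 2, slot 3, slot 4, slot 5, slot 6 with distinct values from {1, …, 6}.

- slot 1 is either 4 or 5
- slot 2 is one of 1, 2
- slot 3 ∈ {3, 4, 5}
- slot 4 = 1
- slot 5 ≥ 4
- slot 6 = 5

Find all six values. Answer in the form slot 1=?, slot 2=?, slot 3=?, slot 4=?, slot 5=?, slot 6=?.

slot 1=4, slot 2=2, slot 3=3, slot 4=1, slot 5=6, slot 6=5

slot 4 has just one choice, so slot 4 = 1. Strike 1 from slot 2.
That leaves slot 6 = 5. So slot 1, slot 3, slot 5 can't be 5.
slot 1 has just one choice, so slot 1 = 4. So slot 3, slot 5 can't be 4.
slot 2 must be 2 (only option left).
slot 3's domain is down to {3}, so slot 3 = 3.
slot 5 has just one choice, so slot 5 = 6.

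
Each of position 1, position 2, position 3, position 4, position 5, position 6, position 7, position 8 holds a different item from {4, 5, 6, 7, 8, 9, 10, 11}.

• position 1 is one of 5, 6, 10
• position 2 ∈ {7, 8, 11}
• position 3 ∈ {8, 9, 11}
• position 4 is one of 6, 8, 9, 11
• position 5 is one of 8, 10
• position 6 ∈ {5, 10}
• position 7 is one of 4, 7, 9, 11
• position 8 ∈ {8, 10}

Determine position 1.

6

The 8 variables draw from only 8 values {4, 5, 6, 7, 8, 9, 10, 11}, so each is used; only position 7 can be 4, hence position 7 = 4.
The 7 still-open variables together cover exactly {5, 6, 7, 8, 9, 10, 11} — 7 values for 7 variables — and 7 appears only in position 2's list, so position 2 = 7.
position 5 and position 8 share exactly the 2 values {8, 10}; by pigeonhole those values go to them, so strike 8, 10 from position 1, position 3, position 4, position 6.
That leaves position 6 = 5. Remove 5 from position 1.
So position 1 = 6.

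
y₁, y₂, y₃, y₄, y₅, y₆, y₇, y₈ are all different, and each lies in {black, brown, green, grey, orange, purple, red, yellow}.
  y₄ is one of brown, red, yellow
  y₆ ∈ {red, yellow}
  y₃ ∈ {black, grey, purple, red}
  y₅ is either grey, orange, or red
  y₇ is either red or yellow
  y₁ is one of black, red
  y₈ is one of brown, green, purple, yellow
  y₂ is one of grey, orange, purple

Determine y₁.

black

The 8 variables draw from only 8 values {black, brown, green, grey, orange, purple, red, yellow}, so each is used; only y₈ can be green, hence y₈ = green.
The 7 still-open variables together cover exactly {black, brown, grey, orange, purple, red, yellow} — 7 values for 7 variables — and brown appears only in y₄'s list, so y₄ = brown.
y₆ and y₇ share exactly the 2 values {red, yellow}; by pigeonhole those values go to them, so strike red, yellow from y₁, y₃, y₅.
So y₁ = black.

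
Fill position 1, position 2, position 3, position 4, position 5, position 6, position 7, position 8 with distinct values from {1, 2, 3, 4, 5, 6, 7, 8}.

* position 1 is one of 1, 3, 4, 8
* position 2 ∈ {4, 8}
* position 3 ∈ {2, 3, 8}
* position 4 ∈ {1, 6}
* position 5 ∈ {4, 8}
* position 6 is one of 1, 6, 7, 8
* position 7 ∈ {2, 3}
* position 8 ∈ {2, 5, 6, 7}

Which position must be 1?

position 1

The 8 variables draw from only 8 values {1, 2, 3, 4, 5, 6, 7, 8}, so each is used; only position 8 can be 5, hence position 8 = 5.
Among the 7 still-open variables, 7 fits only position 6 (and all 7 values in {1, 2, 3, 4, 6, 7, 8} must be used), so position 6 = 7.
The 6 still-open variables together cover exactly {1, 2, 3, 4, 6, 8} — 6 values for 6 variables — and 6 appears only in position 4's list, so position 4 = 6.
Among the 5 still-open variables, 1 fits only position 1 (and all 5 values in {1, 2, 3, 4, 8} must be used), so position 1 = 1.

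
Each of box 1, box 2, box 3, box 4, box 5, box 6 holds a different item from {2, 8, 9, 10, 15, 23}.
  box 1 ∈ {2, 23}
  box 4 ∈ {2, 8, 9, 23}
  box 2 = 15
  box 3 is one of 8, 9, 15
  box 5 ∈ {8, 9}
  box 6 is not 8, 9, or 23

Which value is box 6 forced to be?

10

box 2 has just one choice, so box 2 = 15. Remove 15 from box 3, box 6.
The 5 still-open variables together cover exactly {2, 8, 9, 10, 23} — 5 values for 5 variables — and 10 appears only in box 6's list, so box 6 = 10.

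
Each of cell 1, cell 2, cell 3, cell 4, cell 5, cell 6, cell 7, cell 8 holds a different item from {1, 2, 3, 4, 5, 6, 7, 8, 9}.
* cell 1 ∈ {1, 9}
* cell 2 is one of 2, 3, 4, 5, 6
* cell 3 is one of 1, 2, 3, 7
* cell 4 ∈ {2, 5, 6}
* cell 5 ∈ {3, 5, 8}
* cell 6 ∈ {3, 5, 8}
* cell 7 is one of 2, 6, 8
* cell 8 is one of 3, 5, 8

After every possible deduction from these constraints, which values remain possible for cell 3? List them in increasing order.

cell 5, cell 6, cell 8 between them cover only {3, 5, 8} — a naked triple. Remove those values from cell 2, cell 3, cell 4, cell 7.
cell 4 and cell 7 between them cover only {2, 6} — a naked pair. Remove those values from cell 2, cell 3.
That leaves cell 2 = 4.
No further eliminations apply; cell 3 can still be any of 1, 7.

1, 7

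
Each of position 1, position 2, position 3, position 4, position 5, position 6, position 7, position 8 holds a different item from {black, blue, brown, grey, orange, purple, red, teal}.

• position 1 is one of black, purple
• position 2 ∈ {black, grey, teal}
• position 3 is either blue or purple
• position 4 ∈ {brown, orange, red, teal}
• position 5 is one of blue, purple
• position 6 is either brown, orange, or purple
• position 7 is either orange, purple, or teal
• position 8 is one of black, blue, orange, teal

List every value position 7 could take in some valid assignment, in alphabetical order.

The 8 variables together cover exactly {black, blue, brown, grey, orange, purple, red, teal} — 8 values for 8 variables — and grey appears only in position 2's list, so position 2 = grey.
The 7 still-open variables draw from only 7 values {black, blue, brown, orange, purple, red, teal}, so each is used; only position 4 can be red, hence position 4 = red.
Among the 6 still-open variables, brown fits only position 6 (and all 6 values in {black, blue, brown, orange, purple, teal} must be used), so position 6 = brown.
The 2 variables position 3 and position 5 are confined to {blue, purple}, which locks those values in; drop them from position 1, position 7, position 8.
That leaves position 1 = black. Remove black from position 8.
No further eliminations apply; position 7 can still be any of orange, teal.

orange, teal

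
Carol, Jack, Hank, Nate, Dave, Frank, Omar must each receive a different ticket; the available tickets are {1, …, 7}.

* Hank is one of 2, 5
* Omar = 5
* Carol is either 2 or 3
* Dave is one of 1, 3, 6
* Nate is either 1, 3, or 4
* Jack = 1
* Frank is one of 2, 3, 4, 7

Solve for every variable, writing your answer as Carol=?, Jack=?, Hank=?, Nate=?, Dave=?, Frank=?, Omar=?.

Carol=3, Jack=1, Hank=2, Nate=4, Dave=6, Frank=7, Omar=5

Jack's domain is down to {1}, so Jack = 1. Eliminate 1 elsewhere: Nate, Dave.
Omar must be 5 (only option left). So Hank can't be 5.
That leaves Hank = 2. So Carol, Frank can't be 2.
That leaves Carol = 3. Remove 3 from Nate, Dave, Frank.
Nate has just one choice, so Nate = 4. Strike 4 from Frank.
That leaves Dave = 6.
Frank's domain is down to {7}, so Frank = 7.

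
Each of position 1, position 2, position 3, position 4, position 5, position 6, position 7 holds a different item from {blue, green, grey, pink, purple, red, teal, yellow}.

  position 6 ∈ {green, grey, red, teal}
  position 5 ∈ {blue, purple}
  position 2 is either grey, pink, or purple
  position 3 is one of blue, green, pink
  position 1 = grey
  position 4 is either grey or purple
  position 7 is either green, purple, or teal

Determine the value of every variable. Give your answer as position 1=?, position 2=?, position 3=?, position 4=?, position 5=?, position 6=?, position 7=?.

position 1=grey, position 2=pink, position 3=green, position 4=purple, position 5=blue, position 6=red, position 7=teal

position 1 has just one choice, so position 1 = grey. So position 2, position 4, position 6 can't be grey.
That leaves position 4 = purple. Eliminate purple elsewhere: position 2, position 5, position 7.
position 5 must be blue (only option left). So position 3 can't be blue.
position 2 has just one choice, so position 2 = pink. Eliminate pink elsewhere: position 3.
position 3 must be green (only option left). Strike green from position 6, position 7.
position 7 must be teal (only option left). So position 6 can't be teal.
That leaves position 6 = red.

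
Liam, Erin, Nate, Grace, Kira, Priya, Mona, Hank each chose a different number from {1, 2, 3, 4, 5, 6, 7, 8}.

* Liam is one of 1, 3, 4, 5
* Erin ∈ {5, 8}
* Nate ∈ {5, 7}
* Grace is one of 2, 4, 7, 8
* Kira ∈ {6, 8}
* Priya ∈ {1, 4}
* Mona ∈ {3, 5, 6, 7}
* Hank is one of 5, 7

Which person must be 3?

The 8 variables together cover exactly {1, 2, 3, 4, 5, 6, 7, 8} — 8 values for 8 variables — and 2 appears only in Grace's list, so Grace = 2.
Nate and Hank between them cover only {5, 7} — a naked pair. Remove those values from Liam, Erin, Mona.
Erin has just one choice, so Erin = 8. Eliminate 8 elsewhere: Kira.
Kira's domain is down to {6}, so Kira = 6. Remove 6 from Mona.
So 3 goes to Mona.

Mona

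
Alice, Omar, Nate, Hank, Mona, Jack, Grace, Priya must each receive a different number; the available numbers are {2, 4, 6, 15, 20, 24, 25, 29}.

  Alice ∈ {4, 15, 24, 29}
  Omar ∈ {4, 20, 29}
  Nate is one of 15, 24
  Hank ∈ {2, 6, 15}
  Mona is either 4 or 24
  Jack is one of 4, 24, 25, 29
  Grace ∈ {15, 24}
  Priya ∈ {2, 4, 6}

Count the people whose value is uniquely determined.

4

The 8 variables together cover exactly {2, 4, 6, 15, 20, 24, 25, 29} — 8 values for 8 variables — and 20 appears only in Omar's list, so Omar = 20.
The 7 still-open variables together cover exactly {2, 4, 6, 15, 24, 25, 29} — 7 values for 7 variables — and 25 appears only in Jack's list, so Jack = 25.
The 6 still-open variables draw from only 6 values {2, 4, 6, 15, 24, 29}, so each is used; only Alice can be 29, hence Alice = 29.
Nate and Grace between them cover only {15, 24} — a naked pair. Remove those values from Hank, Mona.
Mona's domain is down to {4}, so Mona = 4. Strike 4 from Priya.
Determined: Alice=29, Omar=20, Mona=4, Jack=25. The other people each still have more than one consistent value. That makes 4.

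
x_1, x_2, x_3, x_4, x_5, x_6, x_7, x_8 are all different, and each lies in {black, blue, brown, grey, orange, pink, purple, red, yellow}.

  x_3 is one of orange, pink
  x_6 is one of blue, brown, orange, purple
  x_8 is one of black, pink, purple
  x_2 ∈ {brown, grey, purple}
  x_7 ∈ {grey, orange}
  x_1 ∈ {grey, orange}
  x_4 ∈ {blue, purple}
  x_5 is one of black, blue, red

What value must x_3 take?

pink

The 8 variables draw from only 8 values {black, blue, brown, grey, orange, pink, purple, red}, so each is used; only x_5 can be red, hence x_5 = red.
Among the 7 still-open variables, black fits only x_8 (and all 7 values in {black, blue, brown, grey, orange, pink, purple} must be used), so x_8 = black.
The 6 still-open variables together cover exactly {blue, brown, grey, orange, pink, purple} — 6 values for 6 variables — and pink appears only in x_3's list, so x_3 = pink.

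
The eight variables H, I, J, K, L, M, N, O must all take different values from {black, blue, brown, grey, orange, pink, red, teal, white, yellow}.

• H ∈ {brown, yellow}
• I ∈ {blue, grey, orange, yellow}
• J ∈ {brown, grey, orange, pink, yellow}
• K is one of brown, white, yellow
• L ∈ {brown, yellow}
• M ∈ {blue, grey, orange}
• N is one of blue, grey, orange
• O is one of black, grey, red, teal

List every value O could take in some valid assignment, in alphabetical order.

The 2 variables H and L are confined to {brown, yellow}, which locks those values in; drop them from I, J, K.
That leaves K = white.
The 3 variables I, M, N are confined to {blue, grey, orange}, which locks those values in; drop them from J, O.
J must be pink (only option left).
No further eliminations apply; O can still be any of black, red, teal.

black, red, teal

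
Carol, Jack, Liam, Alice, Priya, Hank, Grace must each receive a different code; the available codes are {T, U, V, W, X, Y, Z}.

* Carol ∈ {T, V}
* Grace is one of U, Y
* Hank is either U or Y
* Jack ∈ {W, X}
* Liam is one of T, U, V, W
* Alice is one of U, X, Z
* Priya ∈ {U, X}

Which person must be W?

Jack

The 7 variables together cover exactly {T, U, V, W, X, Y, Z} — 7 values for 7 variables — and Z appears only in Alice's list, so Alice = Z.
The 2 variables Hank and Grace are confined to {U, Y}, which locks those values in; drop them from Liam, Priya.
Priya has just one choice, so Priya = X. Strike X from Jack.
So W goes to Jack.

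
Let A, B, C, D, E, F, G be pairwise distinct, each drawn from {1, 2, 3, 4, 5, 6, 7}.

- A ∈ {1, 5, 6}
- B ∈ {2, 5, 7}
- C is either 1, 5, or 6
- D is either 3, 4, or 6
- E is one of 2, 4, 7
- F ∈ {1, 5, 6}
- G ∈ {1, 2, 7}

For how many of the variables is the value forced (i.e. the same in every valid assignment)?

2

Among the 7 variables, 3 fits only D (and all 7 values in {1, 2, 3, 4, 5, 6, 7} must be used), so D = 3.
The 6 still-open variables together cover exactly {1, 2, 4, 5, 6, 7} — 6 values for 6 variables — and 4 appears only in E's list, so E = 4.
A, C, F between them cover only {1, 5, 6} — a naked triple. Remove those values from B, G.
Determined: D=3, E=4. The other variables each still have more than one consistent value. That makes 2.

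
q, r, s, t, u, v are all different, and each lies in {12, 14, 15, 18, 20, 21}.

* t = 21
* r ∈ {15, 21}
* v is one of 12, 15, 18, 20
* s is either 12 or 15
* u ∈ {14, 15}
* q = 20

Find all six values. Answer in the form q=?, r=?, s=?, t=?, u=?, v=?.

q=20, r=15, s=12, t=21, u=14, v=18

q's domain is down to {20}, so q = 20. Remove 20 from v.
t has just one choice, so t = 21. Strike 21 from r.
r has just one choice, so r = 15. Remove 15 from s, u, v.
s has just one choice, so s = 12. Eliminate 12 elsewhere: v.
That leaves u = 14.
v's domain is down to {18}, so v = 18.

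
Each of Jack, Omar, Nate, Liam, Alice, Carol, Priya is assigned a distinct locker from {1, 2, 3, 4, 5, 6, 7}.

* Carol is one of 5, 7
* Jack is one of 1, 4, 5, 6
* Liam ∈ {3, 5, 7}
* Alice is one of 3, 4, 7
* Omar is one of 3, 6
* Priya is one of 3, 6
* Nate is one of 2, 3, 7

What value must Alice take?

The 7 variables draw from only 7 values {1, 2, 3, 4, 5, 6, 7}, so each is used; only Jack can be 1, hence Jack = 1.
Among the 6 still-open variables, 2 fits only Nate (and all 6 values in {2, 3, 4, 5, 6, 7} must be used), so Nate = 2.
The 5 still-open variables draw from only 5 values {3, 4, 5, 6, 7}, so each is used; only Alice can be 4, hence Alice = 4.

4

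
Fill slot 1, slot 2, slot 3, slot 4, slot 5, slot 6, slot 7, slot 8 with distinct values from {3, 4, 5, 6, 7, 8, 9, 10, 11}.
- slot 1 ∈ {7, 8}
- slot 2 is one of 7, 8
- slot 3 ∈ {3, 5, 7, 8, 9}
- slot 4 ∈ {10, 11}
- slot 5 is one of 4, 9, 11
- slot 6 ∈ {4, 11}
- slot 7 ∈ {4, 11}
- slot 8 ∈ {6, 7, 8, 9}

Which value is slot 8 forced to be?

slot 1 and slot 2 between them cover only {7, 8} — a naked pair. Remove those values from slot 3, slot 8.
slot 6 and slot 7 between them cover only {4, 11} — a naked pair. Remove those values from slot 4, slot 5.
slot 4's domain is down to {10}, so slot 4 = 10.
That leaves slot 5 = 9. Remove 9 from slot 3, slot 8.
So slot 8 = 6.

6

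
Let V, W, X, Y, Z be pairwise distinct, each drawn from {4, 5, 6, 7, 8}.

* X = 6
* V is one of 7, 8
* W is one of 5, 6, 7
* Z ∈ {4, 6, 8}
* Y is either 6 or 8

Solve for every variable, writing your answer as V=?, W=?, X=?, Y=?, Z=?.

X must be 6 (only option left). Remove 6 from W, Y, Z.
Y's domain is down to {8}, so Y = 8. Eliminate 8 elsewhere: V, Z.
That leaves Z = 4.
V must be 7 (only option left). Remove 7 from W.
That leaves W = 5.

V=7, W=5, X=6, Y=8, Z=4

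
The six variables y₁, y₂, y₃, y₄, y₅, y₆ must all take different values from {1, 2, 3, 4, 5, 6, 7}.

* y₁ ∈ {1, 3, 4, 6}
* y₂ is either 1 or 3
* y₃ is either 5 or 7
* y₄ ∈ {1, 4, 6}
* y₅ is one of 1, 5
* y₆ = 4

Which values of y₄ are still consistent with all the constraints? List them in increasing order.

y₆ has just one choice, so y₆ = 4. Eliminate 4 elsewhere: y₁, y₄.
The 5 still-open variables together cover exactly {1, 3, 5, 6, 7} — 5 values for 5 variables — and 7 appears only in y₃'s list, so y₃ = 7.
The 4 still-open variables draw from only 4 values {1, 3, 5, 6}, so each is used; only y₅ can be 5, hence y₅ = 5.
No further eliminations apply; y₄ can still be any of 1, 6.

1, 6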